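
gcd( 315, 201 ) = 3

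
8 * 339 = 2712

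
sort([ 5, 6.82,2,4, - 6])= [-6,  2,  4, 5, 6.82] 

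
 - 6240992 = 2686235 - 8927227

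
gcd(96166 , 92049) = 1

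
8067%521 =252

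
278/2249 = 278/2249= 0.12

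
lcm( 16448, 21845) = 1398080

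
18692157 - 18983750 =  -291593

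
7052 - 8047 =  - 995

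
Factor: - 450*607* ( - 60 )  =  16389000  =  2^3*3^3*5^3*607^1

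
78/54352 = 39/27176 = 0.00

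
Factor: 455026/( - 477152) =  - 2^( - 4 )*11^1 *31^( - 1 )*43^1 =-473/496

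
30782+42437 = 73219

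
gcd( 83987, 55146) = 1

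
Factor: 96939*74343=7206736077 = 3^3*10771^1 * 24781^1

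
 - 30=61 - 91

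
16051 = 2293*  7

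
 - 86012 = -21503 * 4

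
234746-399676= - 164930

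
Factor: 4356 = 2^2*3^2*11^2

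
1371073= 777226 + 593847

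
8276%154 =114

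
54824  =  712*77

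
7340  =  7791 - 451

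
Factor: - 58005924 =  -2^2*3^1*271^1*17837^1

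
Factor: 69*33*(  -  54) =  -122958 = -2^1 * 3^5*11^1*23^1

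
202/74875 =202/74875 = 0.00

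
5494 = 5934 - 440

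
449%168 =113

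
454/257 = 454/257 = 1.77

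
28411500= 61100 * 465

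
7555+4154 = 11709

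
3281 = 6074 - 2793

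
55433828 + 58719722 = 114153550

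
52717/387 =136 + 85/387=136.22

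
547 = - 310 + 857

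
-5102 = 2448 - 7550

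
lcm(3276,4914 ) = 9828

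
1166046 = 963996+202050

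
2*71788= 143576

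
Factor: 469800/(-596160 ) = - 2^( - 3)*5^1  *23^ ( - 1)*29^1 = -145/184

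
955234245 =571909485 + 383324760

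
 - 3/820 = - 1 + 817/820 =- 0.00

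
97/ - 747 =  - 97/747 = - 0.13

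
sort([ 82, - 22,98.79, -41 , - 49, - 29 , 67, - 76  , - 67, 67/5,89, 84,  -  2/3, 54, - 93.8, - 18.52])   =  [ - 93.8, - 76, - 67,-49,  -  41, - 29,  -  22 , - 18.52, - 2/3, 67/5, 54,67,82, 84, 89,98.79 ]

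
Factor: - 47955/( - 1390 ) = 69/2 = 2^( - 1)*3^1 * 23^1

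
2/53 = 2/53 = 0.04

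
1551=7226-5675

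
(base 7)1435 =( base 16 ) 235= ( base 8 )1065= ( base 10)565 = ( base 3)202221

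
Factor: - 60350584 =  - 2^3*7^1*103^1*10463^1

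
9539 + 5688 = 15227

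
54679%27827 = 26852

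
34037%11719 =10599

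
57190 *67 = 3831730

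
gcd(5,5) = 5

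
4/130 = 2/65 = 0.03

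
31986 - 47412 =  - 15426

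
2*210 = 420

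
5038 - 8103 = - 3065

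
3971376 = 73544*54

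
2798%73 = 24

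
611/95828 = 611/95828  =  0.01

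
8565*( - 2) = -17130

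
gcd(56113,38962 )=1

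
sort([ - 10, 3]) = [-10, 3 ]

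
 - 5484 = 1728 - 7212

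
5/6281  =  5/6281=0.00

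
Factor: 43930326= 2^1*3^1 * 11^1*131^1*5081^1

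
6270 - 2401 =3869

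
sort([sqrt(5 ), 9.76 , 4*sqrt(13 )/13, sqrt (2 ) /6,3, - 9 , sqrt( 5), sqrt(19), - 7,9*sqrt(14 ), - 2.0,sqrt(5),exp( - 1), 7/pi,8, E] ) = [ - 9, - 7, - 2.0, sqrt(2) /6, exp(  -  1 ), 4 * sqrt( 13 ) /13,7/pi,  sqrt(5), sqrt(5) , sqrt(5), E, 3, sqrt ( 19),8, 9.76 , 9*sqrt(14) ] 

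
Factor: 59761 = 13^1*4597^1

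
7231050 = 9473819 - 2242769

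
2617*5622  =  14712774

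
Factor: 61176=2^3*3^1*2549^1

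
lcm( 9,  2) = 18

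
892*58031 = 51763652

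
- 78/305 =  - 78/305 = - 0.26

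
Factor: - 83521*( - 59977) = 5009339017 = 17^4*37^1 *1621^1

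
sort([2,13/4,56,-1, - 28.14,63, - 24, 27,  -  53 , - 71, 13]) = [-71, - 53 , - 28.14, - 24, - 1 , 2,13/4, 13, 27, 56,63] 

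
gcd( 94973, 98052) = 1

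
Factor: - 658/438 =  - 3^( -1 )*7^1*47^1*73^( - 1) = - 329/219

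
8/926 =4/463 = 0.01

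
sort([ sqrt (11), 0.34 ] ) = [ 0.34,sqrt( 11)]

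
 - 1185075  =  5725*( - 207 ) 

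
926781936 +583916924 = 1510698860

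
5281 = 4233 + 1048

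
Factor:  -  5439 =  - 3^1 * 7^2*37^1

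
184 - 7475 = -7291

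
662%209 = 35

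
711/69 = 10 + 7/23 = 10.30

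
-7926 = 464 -8390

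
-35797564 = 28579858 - 64377422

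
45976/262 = 175 + 63/131 = 175.48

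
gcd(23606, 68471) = 1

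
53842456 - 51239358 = 2603098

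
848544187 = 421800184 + 426744003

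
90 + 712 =802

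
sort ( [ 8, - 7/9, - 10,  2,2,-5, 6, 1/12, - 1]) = [ - 10, - 5, - 1, - 7/9,  1/12, 2, 2, 6, 8] 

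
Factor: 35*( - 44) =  - 2^2*5^1 * 7^1*11^1 = -1540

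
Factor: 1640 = 2^3*5^1*41^1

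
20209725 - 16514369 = 3695356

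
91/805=13/115  =  0.11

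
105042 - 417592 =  - 312550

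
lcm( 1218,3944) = 82824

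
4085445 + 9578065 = 13663510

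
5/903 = 5/903  =  0.01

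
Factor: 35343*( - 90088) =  - 3183980184 = - 2^3*3^3 * 7^1*11^1 * 17^1 * 11261^1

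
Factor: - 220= - 2^2*5^1*11^1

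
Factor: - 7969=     -  13^1*613^1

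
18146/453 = 40 + 26/453 = 40.06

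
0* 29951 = 0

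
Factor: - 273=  - 3^1*7^1*13^1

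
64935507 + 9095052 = 74030559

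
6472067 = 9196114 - 2724047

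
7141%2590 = 1961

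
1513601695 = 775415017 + 738186678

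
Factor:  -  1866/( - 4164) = 2^( - 1 )*311^1 *347^ ( - 1) = 311/694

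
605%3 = 2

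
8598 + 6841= 15439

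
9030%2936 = 222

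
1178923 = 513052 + 665871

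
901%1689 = 901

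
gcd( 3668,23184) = 28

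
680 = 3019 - 2339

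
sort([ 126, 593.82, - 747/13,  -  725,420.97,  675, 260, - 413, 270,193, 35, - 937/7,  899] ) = [ - 725, - 413 ,-937/7,- 747/13,35,  126,193, 260,270 , 420.97,  593.82 , 675,899] 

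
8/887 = 8/887 = 0.01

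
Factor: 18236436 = 2^2*3^1*1519703^1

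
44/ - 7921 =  - 44/7921 = - 0.01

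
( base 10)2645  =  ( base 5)41040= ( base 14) D6D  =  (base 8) 5125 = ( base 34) 29R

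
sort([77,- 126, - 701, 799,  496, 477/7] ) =[ - 701, - 126,  477/7,77, 496, 799]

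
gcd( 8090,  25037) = 1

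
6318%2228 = 1862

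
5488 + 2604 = 8092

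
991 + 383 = 1374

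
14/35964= 7/17982 = 0.00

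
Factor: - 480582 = -2^1*3^2*26699^1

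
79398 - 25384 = 54014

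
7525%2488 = 61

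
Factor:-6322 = -2^1*29^1*109^1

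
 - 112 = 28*( - 4)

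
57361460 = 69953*820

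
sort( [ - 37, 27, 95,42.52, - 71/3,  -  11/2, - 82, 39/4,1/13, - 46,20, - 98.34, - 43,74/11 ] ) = [ - 98.34, - 82,  -  46, - 43,-37, - 71/3, - 11/2, 1/13, 74/11, 39/4, 20,27,  42.52 , 95]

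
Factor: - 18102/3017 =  - 6 = - 2^1* 3^1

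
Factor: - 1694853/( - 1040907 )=3^1*7^( - 2)*73^( - 1)*97^ ( - 1 )*188317^1 = 564951/346969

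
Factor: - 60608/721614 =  -2^5*3^ (-1)*127^( - 1)=- 32/381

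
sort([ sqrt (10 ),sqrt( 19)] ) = [ sqrt(10 ) , sqrt (19)] 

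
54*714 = 38556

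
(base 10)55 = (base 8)67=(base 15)3a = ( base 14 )3D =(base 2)110111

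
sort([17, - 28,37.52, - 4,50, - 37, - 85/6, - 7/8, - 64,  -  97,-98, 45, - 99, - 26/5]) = [ - 99, - 98, - 97, - 64, -37, - 28, - 85/6 , - 26/5,-4, - 7/8, 17, 37.52, 45, 50 ]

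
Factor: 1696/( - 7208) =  - 2^2 * 17^( - 1 )=-4/17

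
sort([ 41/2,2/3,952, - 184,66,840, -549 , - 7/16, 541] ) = [ - 549, -184, - 7/16, 2/3 , 41/2,66,541, 840,952 ] 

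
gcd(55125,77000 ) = 875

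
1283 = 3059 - 1776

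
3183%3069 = 114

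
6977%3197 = 583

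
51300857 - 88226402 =-36925545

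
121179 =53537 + 67642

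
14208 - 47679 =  - 33471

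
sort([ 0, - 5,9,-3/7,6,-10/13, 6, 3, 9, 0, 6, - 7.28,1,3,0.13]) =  [ - 7.28, - 5 ,-10/13,-3/7,0,  0,0.13, 1,3, 3,6, 6,6,9, 9] 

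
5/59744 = 5/59744  =  0.00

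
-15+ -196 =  - 211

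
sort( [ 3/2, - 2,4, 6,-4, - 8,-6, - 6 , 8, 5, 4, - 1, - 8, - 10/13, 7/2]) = [ - 8, - 8,  -  6, - 6, - 4, - 2, - 1, - 10/13,3/2, 7/2,  4, 4, 5,6, 8 ] 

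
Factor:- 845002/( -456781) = 2^1 * 13^(-1 )*17^1*29^1*41^( - 1) = 986/533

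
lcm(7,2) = 14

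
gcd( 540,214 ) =2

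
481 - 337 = 144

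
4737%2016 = 705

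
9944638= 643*15466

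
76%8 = 4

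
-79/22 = - 4 + 9/22 = - 3.59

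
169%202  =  169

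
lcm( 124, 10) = 620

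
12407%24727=12407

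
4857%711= 591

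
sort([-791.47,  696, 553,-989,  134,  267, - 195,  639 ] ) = [-989, - 791.47,-195,134, 267,  553,639, 696]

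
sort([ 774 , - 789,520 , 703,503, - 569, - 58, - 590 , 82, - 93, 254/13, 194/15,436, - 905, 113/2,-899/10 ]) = [ - 905, - 789,-590, - 569, - 93,  -  899/10, - 58, 194/15,  254/13,113/2,82,436,503, 520,703,774 ]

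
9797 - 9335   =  462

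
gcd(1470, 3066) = 42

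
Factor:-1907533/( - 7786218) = 2^( - 1)*3^(-1)*11^( -1)*29^1*65777^1*117973^(-1)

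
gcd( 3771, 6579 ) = 9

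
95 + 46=141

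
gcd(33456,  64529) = 1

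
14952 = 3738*4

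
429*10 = 4290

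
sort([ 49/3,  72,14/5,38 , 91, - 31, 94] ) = [ - 31,14/5, 49/3,38,72, 91, 94 ] 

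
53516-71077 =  - 17561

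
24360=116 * 210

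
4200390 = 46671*90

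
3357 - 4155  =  -798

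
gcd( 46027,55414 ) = 1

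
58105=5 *11621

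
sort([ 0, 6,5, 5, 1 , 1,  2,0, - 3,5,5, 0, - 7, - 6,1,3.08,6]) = [ -7,-6,  -  3,0,0, 0 , 1,1,  1, 2, 3.08,5, 5,5,5,6,6]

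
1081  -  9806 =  - 8725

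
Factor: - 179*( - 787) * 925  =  5^2*37^1*179^1*787^1 = 130307525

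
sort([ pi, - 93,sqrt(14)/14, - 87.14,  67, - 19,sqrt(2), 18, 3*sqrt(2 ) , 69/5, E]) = [ - 93, - 87.14, - 19, sqrt (14)/14,  sqrt( 2), E, pi,  3*sqrt(2),69/5, 18, 67 ]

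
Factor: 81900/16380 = 5 = 5^1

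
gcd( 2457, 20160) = 63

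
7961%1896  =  377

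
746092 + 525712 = 1271804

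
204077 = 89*2293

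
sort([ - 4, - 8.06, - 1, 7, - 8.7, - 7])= [ - 8.7,-8.06, - 7 , - 4, - 1 , 7] 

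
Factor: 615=3^1*5^1*41^1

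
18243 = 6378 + 11865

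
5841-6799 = -958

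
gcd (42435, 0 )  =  42435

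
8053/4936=8053/4936 = 1.63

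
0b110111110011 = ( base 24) 64j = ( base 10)3571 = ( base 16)df3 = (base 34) 331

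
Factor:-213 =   -  3^1*71^1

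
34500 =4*8625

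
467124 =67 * 6972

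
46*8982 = 413172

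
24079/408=24079/408 = 59.02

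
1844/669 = 2+506/669   =  2.76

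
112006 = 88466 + 23540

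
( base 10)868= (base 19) 27D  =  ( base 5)11433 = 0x364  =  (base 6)4004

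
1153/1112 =1153/1112   =  1.04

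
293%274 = 19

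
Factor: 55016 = 2^3*13^1*23^2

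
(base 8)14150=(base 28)7r4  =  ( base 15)1cb8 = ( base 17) 14A9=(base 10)6248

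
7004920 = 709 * 9880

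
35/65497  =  35/65497 = 0.00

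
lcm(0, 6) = 0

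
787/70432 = 787/70432 = 0.01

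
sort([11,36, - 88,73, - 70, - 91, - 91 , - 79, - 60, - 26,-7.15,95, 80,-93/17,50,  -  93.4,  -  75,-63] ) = [ -93.4,- 91 , - 91, - 88,-79,  -  75, - 70,-63,-60 , -26,-7.15 ,-93/17,11 , 36,50,73,80,95]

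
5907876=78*75742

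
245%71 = 32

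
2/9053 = 2/9053 = 0.00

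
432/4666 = 216/2333 = 0.09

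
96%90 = 6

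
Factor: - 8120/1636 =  - 2030/409 = -2^1 * 5^1*7^1*29^1 * 409^( -1)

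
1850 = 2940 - 1090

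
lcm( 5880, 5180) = 217560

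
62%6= 2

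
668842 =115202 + 553640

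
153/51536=153/51536 = 0.00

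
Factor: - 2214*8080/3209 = - 2^5  *  3^3 * 5^1 * 41^1*101^1 * 3209^( - 1)=-17889120/3209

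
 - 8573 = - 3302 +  - 5271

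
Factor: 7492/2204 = 1873/551 = 19^( - 1)*29^(-1)*1873^1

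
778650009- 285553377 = 493096632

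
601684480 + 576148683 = 1177833163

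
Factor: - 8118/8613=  - 2^1 * 3^ ( - 1)*29^( - 1)* 41^1 =- 82/87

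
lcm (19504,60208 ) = 1384784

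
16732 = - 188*( - 89 ) 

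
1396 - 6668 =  - 5272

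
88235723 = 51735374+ 36500349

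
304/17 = 304/17 = 17.88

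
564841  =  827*683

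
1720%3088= 1720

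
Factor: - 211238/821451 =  - 2^1*3^( - 1 )*83^ ( - 1 ) * 3299^(-1)*105619^1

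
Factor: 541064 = 2^3*47^1* 1439^1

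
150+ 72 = 222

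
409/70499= 409/70499 = 0.01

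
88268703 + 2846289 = 91114992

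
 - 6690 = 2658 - 9348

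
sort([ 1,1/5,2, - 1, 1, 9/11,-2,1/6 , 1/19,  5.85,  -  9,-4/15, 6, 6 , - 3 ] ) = [  -  9 , -3 ,- 2,-1,  -  4/15, 1/19,  1/6,  1/5,9/11,1,1, 2,5.85 , 6,6]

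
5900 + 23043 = 28943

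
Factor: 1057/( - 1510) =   -  2^( - 1) *5^ ( - 1) * 7^1 = - 7/10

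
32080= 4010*8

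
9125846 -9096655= 29191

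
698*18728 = 13072144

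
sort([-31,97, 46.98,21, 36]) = [ - 31,  21,36,  46.98,97]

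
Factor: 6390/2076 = 2^ ( - 1)*3^1*5^1*71^1*173^( - 1 ) = 1065/346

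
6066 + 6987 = 13053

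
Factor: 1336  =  2^3*167^1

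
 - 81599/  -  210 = 11657/30=388.57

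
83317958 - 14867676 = 68450282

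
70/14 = 5 = 5.00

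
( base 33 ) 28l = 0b100110011111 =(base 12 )1513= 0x99f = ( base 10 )2463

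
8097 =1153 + 6944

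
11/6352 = 11/6352 = 0.00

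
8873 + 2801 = 11674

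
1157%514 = 129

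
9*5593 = 50337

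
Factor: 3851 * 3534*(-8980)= - 2^3*3^1*5^1*19^1 * 31^1*449^1*3851^1 = -  122212717320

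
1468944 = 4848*303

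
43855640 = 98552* 445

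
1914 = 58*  33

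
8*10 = 80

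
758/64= 11+27/32  =  11.84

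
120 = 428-308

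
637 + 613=1250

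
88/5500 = 2/125 = 0.02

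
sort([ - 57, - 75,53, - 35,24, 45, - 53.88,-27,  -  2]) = [- 75, - 57, - 53.88, - 35, - 27, - 2 , 24,45,53 ] 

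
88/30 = 2 + 14/15 = 2.93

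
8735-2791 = 5944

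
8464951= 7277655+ 1187296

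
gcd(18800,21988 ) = 4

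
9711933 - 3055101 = 6656832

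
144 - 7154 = -7010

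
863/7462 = 863/7462 =0.12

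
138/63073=138/63073 = 0.00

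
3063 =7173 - 4110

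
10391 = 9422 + 969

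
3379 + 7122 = 10501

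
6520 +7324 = 13844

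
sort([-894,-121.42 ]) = [ - 894,  -  121.42]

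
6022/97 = 62 + 8/97 = 62.08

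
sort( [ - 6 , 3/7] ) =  [-6,3/7]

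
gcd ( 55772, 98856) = 4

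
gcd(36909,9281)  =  1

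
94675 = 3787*25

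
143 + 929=1072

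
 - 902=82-984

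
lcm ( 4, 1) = 4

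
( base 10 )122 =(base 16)7A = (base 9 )145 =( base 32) 3q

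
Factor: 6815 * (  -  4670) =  - 2^1 *5^2 * 29^1 * 47^1*467^1 = -  31826050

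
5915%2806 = 303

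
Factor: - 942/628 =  - 3/2= - 2^ ( - 1)*  3^1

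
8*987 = 7896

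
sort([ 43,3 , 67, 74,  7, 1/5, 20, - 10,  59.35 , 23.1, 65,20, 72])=[ - 10,  1/5, 3,  7, 20,  20,23.1,43,  59.35, 65 , 67,72,74]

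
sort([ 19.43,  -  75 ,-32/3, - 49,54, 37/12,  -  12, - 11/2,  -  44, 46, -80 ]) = [-80, - 75, - 49,-44, - 12,  -  32/3, - 11/2, 37/12, 19.43, 46 , 54 ] 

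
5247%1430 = 957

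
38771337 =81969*473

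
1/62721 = 1/62721 = 0.00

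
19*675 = 12825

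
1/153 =1/153 = 0.01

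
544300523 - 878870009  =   - 334569486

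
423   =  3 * 141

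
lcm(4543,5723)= 440671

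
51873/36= 17291/12 =1440.92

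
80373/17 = 80373/17 = 4727.82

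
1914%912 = 90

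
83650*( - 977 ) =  - 81726050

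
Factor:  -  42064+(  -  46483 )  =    -  88547^1  =  -88547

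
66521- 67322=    - 801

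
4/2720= 1/680 = 0.00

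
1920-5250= - 3330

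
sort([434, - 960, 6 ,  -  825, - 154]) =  [-960,  -  825,  -  154,6,434] 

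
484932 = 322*1506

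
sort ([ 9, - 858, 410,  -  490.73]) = [ -858, - 490.73,9, 410]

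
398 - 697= - 299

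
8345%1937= 597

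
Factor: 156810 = 2^1*3^1*5^1 * 5227^1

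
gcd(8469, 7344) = 9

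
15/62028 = 5/20676 =0.00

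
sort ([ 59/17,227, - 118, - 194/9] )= [ - 118, - 194/9, 59/17,227]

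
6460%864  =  412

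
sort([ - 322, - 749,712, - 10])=[ - 749, - 322, - 10,712]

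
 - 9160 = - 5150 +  - 4010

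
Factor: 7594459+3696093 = 11290552  =  2^3* 7^1*13^2*1193^1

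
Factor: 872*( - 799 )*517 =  - 2^3 * 11^1*17^1*47^2 * 109^1= - 360208376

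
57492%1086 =1020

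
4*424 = 1696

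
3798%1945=1853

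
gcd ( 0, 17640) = 17640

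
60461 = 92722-32261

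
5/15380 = 1/3076 = 0.00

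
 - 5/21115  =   - 1/4223 = - 0.00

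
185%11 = 9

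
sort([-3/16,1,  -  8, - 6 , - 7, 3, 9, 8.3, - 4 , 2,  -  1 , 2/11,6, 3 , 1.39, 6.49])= [-8, - 7,  -  6, - 4  , - 1, - 3/16, 2/11, 1, 1.39, 2,3, 3 , 6, 6.49, 8.3,9]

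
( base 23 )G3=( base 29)cn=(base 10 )371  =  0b101110011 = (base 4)11303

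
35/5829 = 35/5829 = 0.01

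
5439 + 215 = 5654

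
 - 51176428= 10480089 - 61656517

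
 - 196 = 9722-9918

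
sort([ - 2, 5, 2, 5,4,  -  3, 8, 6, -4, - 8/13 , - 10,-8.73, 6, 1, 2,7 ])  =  [ - 10, - 8.73, - 4, - 3  ,  -  2, - 8/13, 1,2, 2,4,  5, 5,6, 6, 7,8]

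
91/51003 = 91/51003=0.00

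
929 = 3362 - 2433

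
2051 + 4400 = 6451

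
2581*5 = 12905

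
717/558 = 1 + 53/186 = 1.28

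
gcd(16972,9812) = 4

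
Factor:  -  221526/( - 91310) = 279/115 = 3^2*5^ ( - 1 )*23^ ( - 1)*31^1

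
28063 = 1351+26712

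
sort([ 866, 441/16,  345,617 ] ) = [ 441/16,345 , 617,866] 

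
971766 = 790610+181156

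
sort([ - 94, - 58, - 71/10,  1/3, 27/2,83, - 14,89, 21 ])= [ - 94,-58,  -  14, - 71/10,1/3  ,  27/2, 21,83, 89 ]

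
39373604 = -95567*( - 412 ) 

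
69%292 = 69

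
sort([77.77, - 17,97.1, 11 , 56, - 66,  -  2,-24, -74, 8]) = [ -74,  -  66, - 24,-17, - 2,8, 11,56,77.77,97.1]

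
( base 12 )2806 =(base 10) 4614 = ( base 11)3515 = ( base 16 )1206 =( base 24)806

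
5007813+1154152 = 6161965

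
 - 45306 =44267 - 89573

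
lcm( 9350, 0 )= 0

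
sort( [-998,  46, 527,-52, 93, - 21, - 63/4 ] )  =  [ - 998,  -  52, - 21, - 63/4,  46, 93,  527]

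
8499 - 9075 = -576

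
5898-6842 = -944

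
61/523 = 61/523 = 0.12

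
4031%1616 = 799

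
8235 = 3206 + 5029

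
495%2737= 495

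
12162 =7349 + 4813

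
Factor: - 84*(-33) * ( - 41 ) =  - 2^2*3^2*7^1*11^1 * 41^1  =  - 113652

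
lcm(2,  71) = 142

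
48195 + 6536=54731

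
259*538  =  139342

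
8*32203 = 257624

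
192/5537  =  192/5537= 0.03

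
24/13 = 24/13 = 1.85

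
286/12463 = 26/1133 = 0.02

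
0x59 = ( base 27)38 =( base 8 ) 131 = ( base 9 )108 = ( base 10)89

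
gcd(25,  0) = 25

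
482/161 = 482/161 = 2.99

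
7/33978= 1/4854  =  0.00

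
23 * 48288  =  1110624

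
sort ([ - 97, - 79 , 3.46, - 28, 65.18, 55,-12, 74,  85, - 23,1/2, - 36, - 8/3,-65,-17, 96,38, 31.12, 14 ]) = [ - 97,-79, -65, - 36, - 28, - 23, - 17, - 12, -8/3, 1/2, 3.46, 14 , 31.12, 38,55, 65.18,74,85,96]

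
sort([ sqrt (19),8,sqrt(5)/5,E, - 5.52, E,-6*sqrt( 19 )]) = [ - 6*sqrt( 19) , - 5.52,sqrt( 5 )/5 , E, E,sqrt (19 ),8 ] 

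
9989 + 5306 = 15295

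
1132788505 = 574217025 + 558571480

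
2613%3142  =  2613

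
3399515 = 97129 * 35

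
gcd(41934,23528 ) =2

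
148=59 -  - 89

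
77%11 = 0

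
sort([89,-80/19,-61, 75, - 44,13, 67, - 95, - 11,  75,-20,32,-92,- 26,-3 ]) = [  -  95, - 92,  -  61,- 44,-26,-20, - 11,-80/19 , - 3 , 13,32,67,75, 75, 89] 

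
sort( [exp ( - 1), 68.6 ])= [ exp( - 1), 68.6]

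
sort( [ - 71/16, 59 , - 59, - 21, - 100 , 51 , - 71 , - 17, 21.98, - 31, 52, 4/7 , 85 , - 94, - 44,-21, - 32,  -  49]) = [ - 100, - 94 , - 71, - 59, - 49, - 44, - 32, - 31,- 21, - 21, - 17, - 71/16, 4/7, 21.98, 51, 52, 59, 85 ] 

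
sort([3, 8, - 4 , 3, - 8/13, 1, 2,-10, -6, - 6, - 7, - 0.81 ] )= [ - 10, - 7,  -  6,-6, - 4, - 0.81,-8/13,  1,2,3, 3, 8]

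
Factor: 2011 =2011^1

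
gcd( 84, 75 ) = 3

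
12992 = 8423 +4569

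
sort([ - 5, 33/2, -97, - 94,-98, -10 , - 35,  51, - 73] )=[ - 98, -97, - 94, - 73, - 35, - 10, - 5, 33/2, 51]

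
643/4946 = 643/4946 = 0.13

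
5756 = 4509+1247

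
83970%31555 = 20860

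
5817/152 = 5817/152 = 38.27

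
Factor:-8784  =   - 2^4*3^2*61^1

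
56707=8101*7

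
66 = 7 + 59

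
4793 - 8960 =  - 4167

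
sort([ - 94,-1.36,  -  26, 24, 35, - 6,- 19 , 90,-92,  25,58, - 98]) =[ - 98, - 94, - 92, -26, - 19,  -  6,  -  1.36,24, 25, 35,58,  90 ]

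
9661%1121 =693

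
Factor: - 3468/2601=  - 2^2 * 3^( - 1) = -4/3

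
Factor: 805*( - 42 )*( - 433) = 14639730= 2^1* 3^1*5^1*7^2*23^1*433^1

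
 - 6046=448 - 6494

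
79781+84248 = 164029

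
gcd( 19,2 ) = 1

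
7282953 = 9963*731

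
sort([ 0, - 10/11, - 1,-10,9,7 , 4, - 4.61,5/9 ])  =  [ - 10, - 4.61, - 1,-10/11,0, 5/9,4,7,9]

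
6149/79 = 77+ 66/79 = 77.84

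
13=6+7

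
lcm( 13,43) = 559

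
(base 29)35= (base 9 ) 112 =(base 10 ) 92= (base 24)3K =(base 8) 134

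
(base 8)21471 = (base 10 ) 9017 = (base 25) eah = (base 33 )898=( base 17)1E37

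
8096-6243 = 1853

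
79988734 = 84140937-4152203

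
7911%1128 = 15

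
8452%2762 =166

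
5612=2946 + 2666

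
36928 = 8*4616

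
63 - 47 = 16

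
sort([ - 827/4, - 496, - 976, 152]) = [ - 976,  -  496,-827/4 , 152] 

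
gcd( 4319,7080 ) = 1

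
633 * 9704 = 6142632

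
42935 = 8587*5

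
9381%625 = 6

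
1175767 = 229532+946235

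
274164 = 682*402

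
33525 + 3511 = 37036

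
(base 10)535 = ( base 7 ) 1363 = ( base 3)201211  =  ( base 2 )1000010111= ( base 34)FP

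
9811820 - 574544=9237276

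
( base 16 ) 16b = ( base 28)CR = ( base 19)102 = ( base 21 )H6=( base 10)363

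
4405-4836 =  - 431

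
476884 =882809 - 405925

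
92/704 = 23/176 = 0.13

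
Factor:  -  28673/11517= - 3^(- 1 )*11^( - 1)*53^1*349^( - 1 )*541^1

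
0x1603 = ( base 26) 88j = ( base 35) 4L0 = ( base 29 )6K9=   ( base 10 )5635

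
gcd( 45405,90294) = 3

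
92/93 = 92/93 = 0.99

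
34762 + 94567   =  129329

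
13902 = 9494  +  4408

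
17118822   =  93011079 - 75892257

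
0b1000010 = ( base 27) 2C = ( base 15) 46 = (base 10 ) 66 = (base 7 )123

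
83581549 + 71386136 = 154967685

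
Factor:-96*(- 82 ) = 7872 = 2^6*3^1* 41^1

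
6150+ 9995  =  16145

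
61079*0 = 0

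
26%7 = 5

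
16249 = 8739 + 7510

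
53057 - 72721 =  - 19664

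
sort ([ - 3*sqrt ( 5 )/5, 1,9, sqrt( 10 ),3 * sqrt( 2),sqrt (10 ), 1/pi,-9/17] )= [ - 3*sqrt( 5 )/5, - 9/17,1/pi , 1, sqrt( 10 ), sqrt( 10 ), 3*sqrt (2 ), 9] 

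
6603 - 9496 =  - 2893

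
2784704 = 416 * 6694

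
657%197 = 66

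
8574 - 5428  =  3146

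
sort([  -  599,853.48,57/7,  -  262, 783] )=[-599, - 262, 57/7,783, 853.48]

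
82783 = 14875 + 67908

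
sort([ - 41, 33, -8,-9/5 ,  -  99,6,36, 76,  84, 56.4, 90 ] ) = [ - 99, - 41, - 8, - 9/5, 6 , 33,36,56.4 , 76 , 84, 90 ] 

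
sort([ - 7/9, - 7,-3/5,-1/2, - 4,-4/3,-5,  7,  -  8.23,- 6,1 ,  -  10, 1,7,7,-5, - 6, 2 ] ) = [ -10,- 8.23,  -  7, -6, - 6,-5, - 5 , - 4,-4/3, - 7/9 ,-3/5, - 1/2,1, 1,2, 7,7,  7] 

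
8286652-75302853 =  - 67016201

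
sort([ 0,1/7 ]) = [ 0, 1/7]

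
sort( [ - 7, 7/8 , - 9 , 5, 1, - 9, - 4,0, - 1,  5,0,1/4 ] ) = [ -9, - 9,- 7, - 4 , - 1,0 , 0, 1/4, 7/8, 1, 5,  5 ] 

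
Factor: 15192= 2^3*3^2*211^1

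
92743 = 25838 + 66905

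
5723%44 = 3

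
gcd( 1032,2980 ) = 4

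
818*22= 17996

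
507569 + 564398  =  1071967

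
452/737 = 452/737 = 0.61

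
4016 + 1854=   5870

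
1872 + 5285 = 7157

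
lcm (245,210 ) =1470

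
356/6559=356/6559  =  0.05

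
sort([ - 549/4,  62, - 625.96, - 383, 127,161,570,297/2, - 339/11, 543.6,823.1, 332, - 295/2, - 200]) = [ - 625.96, - 383,- 200, - 295/2, - 549/4, - 339/11,62, 127,297/2,161, 332,543.6 , 570,  823.1]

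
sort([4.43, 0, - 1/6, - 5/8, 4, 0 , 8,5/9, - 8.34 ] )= [ - 8.34,-5/8, - 1/6,0,0 , 5/9,4, 4.43,8]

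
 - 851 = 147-998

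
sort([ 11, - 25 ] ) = [ - 25, 11 ] 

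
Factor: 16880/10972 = 2^2*5^1*13^( - 1) = 20/13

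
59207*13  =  769691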